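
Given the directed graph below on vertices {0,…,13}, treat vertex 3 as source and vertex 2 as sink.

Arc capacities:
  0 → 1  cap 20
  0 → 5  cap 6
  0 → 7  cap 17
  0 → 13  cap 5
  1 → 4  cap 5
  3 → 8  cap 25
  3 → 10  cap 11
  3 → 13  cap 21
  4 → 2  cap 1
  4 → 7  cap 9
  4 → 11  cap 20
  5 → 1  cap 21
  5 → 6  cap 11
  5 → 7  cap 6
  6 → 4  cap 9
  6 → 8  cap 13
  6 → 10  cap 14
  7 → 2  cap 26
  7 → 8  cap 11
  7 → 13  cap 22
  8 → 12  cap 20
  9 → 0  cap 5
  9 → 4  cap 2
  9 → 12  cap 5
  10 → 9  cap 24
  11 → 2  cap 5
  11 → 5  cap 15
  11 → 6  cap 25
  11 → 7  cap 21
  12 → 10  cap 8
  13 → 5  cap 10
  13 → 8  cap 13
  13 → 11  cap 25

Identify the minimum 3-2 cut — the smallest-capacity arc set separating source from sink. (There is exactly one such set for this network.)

Min-cut arcs: {(3,13), (9,0), (9,4)} (total capacity 28)

augment #1: 3→13→11→2 push 5
augment #2: 3→10→9→4→2 push 1
augment #3: 3→13→5→7→2 push 6
augment #4: 3→13→11→7→2 push 10
augment #5: 3→10→9→0→7→2 push 5
augment #6: 3→10→9→4→7→2 push 1
max flow = 28; residual-reachable set from 3 gives S-side
cut edges (S→T): {(3,13), (9,0), (9,4)} total cap 28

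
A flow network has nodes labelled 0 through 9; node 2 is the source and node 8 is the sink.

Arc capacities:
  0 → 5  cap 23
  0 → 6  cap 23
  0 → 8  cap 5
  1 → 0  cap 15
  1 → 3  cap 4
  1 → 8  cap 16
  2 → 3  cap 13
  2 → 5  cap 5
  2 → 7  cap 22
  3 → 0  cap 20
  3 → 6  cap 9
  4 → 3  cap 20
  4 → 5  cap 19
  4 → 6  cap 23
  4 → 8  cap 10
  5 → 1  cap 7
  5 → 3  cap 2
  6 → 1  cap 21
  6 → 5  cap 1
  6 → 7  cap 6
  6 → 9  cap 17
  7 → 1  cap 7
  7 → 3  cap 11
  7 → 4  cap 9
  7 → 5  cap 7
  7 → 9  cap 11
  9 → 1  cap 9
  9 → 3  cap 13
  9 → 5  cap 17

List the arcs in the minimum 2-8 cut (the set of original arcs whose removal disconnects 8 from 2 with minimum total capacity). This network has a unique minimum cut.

augment #1: 2→3→0→8 push 5
augment #2: 2→5→1→8 push 5
augment #3: 2→7→1→8 push 7
augment #4: 2→7→4→8 push 9
augment #5: 2→3→6→1→8 push 4
max flow = 30; residual-reachable set from 2 gives S-side
cut edges (S→T): {(0,8), (1,8), (7,4)} total cap 30

Min-cut arcs: {(0,8), (1,8), (7,4)} (total capacity 30)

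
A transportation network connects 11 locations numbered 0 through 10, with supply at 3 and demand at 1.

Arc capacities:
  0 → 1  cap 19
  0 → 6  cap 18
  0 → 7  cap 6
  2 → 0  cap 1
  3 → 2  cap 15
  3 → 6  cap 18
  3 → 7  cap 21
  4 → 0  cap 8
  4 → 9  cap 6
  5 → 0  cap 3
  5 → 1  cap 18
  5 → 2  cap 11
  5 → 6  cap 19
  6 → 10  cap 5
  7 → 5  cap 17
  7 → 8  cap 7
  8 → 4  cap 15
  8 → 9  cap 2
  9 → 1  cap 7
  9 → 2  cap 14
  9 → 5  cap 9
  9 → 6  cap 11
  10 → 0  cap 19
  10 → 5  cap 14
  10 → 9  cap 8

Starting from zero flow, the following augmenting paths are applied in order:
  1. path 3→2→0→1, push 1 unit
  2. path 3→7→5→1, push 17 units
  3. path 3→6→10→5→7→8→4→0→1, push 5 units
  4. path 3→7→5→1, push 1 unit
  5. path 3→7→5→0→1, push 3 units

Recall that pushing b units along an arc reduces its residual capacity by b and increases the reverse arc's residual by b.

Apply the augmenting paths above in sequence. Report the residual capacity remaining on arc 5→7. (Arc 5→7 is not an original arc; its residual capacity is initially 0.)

after path 1 (3→2→0→1, push 1): res(5,7)=0
after path 2 (3→7→5→1, push 17): res(5,7)=17
after path 3 (3→6→10→5→7→8→4→0→1, push 5): res(5,7)=12
after path 4 (3→7→5→1, push 1): res(5,7)=13
after path 5 (3→7→5→0→1, push 3): res(5,7)=16

Residual capacity of (5,7): 16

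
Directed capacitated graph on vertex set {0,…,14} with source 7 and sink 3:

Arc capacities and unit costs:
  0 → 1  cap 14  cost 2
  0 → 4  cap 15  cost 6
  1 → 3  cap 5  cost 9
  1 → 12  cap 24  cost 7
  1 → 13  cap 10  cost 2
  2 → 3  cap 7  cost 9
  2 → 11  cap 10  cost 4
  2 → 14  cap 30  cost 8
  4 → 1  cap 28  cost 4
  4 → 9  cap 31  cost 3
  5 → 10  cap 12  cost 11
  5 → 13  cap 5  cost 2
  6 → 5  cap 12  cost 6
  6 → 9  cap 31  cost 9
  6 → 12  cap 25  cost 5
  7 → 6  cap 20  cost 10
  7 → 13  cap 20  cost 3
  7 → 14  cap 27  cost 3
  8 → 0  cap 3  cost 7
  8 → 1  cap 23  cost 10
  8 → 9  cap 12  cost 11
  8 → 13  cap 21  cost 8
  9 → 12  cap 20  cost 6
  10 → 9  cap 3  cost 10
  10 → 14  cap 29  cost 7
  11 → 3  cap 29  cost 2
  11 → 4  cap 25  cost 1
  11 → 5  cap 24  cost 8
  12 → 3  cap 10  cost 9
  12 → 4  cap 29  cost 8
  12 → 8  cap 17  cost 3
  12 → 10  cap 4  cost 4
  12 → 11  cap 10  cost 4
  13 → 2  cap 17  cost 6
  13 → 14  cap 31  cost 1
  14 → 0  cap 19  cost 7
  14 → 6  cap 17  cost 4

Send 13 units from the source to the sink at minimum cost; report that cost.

Minimum cost for 13 units: 204

shortest-cost path #1: 7→13→2→11→3 push 10 @ unit cost 15 (adds 150)
shortest-cost path #2: 7→13→2→3 push 3 @ unit cost 18 (adds 54)
total cost = 204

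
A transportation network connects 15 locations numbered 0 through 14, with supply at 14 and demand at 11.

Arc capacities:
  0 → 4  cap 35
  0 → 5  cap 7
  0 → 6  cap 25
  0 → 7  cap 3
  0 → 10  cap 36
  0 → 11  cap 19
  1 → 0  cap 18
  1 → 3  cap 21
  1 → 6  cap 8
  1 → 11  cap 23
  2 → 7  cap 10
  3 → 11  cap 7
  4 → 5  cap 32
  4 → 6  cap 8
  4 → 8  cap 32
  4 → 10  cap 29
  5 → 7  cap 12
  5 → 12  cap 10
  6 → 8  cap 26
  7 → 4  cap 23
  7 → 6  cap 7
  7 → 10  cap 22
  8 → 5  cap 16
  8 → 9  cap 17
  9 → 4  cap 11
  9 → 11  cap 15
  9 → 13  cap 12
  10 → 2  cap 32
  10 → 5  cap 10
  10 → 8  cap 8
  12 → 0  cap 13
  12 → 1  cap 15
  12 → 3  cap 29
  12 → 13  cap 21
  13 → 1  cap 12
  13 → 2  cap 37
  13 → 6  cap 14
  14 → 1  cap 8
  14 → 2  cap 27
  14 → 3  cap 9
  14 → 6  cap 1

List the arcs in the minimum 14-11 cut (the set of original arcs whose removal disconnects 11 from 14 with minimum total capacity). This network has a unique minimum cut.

Min-cut arcs: {(2,7), (3,11), (14,1), (14,6)} (total capacity 26)

augment #1: 14→1→11 push 8
augment #2: 14→3→11 push 7
augment #3: 14→6→8→9→11 push 1
augment #4: 14→2→7→4→8→9→11 push 10
max flow = 26; residual-reachable set from 14 gives S-side
cut edges (S→T): {(2,7), (3,11), (14,1), (14,6)} total cap 26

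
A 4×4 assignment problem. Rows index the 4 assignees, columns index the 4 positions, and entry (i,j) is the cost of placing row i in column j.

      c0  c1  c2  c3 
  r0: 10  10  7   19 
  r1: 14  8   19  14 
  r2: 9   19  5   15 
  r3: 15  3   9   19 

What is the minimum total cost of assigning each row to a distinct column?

optimal assignment: row0→col0 (cost 10), row1→col3 (cost 14), row2→col2 (cost 5), row3→col1 (cost 3)
total = 10 + 14 + 5 + 3 = 32

Minimum assignment cost: 32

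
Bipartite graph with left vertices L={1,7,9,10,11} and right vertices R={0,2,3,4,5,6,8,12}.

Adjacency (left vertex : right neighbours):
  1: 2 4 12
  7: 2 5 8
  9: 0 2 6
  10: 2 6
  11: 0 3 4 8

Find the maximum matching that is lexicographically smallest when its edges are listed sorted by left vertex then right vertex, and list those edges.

Lex-smallest maximum matching: {(1,2), (7,5), (9,0), (10,6), (11,3)}

|M| = 5 (so the lex-smallest maximum matching has 5 edges)
process left vertices in ascending order; for each, take the smallest-labelled available neighbour that still permits 5 edges overall, or leave it unmatched if none does
lex-smallest matching: {1-2, 7-5, 9-0, 10-6, 11-3}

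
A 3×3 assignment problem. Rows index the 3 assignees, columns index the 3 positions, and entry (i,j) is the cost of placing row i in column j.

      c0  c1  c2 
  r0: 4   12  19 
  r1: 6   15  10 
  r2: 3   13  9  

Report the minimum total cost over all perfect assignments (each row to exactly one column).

optimal assignment: row0→col1 (cost 12), row1→col2 (cost 10), row2→col0 (cost 3)
total = 12 + 10 + 3 = 25

Minimum assignment cost: 25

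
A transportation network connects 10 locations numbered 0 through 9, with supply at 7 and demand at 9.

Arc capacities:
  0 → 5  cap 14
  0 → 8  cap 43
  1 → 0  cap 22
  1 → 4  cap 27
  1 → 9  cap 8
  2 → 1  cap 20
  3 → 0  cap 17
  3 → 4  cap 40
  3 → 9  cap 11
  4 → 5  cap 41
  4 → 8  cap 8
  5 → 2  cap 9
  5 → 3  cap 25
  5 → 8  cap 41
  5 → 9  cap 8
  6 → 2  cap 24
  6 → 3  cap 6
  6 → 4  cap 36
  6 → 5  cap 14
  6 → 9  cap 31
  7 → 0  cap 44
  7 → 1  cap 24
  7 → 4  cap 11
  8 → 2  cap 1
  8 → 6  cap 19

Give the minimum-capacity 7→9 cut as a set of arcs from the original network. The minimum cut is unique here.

augment #1: 7→1→9 push 8
augment #2: 7→0→5→9 push 8
augment #3: 7→0→5→3→9 push 6
augment #4: 7→0→8→6→9 push 19
augment #5: 7→4→5→3→9 push 5
max flow = 46; residual-reachable set from 7 gives S-side
cut edges (S→T): {(1,9), (3,9), (5,9), (8,6)} total cap 46

Min-cut arcs: {(1,9), (3,9), (5,9), (8,6)} (total capacity 46)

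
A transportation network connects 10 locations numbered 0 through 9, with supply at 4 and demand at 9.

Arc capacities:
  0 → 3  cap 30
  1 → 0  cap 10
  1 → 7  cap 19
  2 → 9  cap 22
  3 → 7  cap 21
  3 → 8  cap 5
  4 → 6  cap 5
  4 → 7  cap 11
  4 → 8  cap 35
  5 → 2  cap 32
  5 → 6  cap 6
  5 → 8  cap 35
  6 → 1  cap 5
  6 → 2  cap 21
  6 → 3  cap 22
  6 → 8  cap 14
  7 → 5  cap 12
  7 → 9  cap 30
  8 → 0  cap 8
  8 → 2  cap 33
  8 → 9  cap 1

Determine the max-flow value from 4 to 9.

augment #1: 4→7→9 bottleneck 11, total now 11
augment #2: 4→8→9 bottleneck 1, total now 12
augment #3: 4→6→2→9 bottleneck 5, total now 17
augment #4: 4→8→2→9 bottleneck 17, total now 34
augment #5: 4→8→0→3→7→9 bottleneck 8, total now 42
augment #6: 4→8→2→6→1→7→9 bottleneck 5, total now 47

Maximum flow value: 47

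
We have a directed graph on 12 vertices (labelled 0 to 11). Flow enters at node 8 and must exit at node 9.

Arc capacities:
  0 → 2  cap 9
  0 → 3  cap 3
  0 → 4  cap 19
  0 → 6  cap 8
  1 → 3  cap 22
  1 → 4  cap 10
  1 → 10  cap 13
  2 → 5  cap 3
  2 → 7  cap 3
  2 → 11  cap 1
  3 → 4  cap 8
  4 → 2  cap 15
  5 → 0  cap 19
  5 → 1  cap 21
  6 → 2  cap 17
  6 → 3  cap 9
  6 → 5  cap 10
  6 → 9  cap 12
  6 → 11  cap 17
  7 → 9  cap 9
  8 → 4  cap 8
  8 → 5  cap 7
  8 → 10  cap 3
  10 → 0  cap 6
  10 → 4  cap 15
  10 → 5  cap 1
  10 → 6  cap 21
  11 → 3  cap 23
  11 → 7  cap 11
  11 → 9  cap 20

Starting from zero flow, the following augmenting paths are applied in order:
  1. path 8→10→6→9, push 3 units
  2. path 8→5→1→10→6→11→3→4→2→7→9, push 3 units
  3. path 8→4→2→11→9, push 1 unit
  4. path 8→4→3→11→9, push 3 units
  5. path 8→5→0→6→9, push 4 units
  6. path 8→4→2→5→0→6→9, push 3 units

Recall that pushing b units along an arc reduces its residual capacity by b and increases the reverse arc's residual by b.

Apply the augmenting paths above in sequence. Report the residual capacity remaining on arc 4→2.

Residual capacity of (4,2): 8

after path 1 (8→10→6→9, push 3): res(4,2)=15
after path 2 (8→5→1→10→6→11→3→4→2→7→9, push 3): res(4,2)=12
after path 3 (8→4→2→11→9, push 1): res(4,2)=11
after path 4 (8→4→3→11→9, push 3): res(4,2)=11
after path 5 (8→5→0→6→9, push 4): res(4,2)=11
after path 6 (8→4→2→5→0→6→9, push 3): res(4,2)=8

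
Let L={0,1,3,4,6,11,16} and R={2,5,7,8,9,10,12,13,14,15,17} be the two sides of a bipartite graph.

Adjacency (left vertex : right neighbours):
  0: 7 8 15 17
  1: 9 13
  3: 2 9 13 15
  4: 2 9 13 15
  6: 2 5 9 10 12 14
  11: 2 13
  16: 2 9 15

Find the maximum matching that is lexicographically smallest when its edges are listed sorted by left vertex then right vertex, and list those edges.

|M| = 6 (so the lex-smallest maximum matching has 6 edges)
process left vertices in ascending order; for each, take the smallest-labelled available neighbour that still permits 6 edges overall, or leave it unmatched if none does
lex-smallest matching: {0-7, 1-9, 3-2, 4-13, 6-5, 16-15}

Lex-smallest maximum matching: {(0,7), (1,9), (3,2), (4,13), (6,5), (16,15)}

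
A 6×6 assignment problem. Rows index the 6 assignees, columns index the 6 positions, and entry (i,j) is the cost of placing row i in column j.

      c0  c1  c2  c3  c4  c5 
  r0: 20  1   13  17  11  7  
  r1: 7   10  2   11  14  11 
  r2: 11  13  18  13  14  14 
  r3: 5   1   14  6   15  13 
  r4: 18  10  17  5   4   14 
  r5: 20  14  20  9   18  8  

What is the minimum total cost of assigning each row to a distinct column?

optimal assignment: row0→col1 (cost 1), row1→col2 (cost 2), row2→col0 (cost 11), row3→col3 (cost 6), row4→col4 (cost 4), row5→col5 (cost 8)
total = 1 + 2 + 11 + 6 + 4 + 8 = 32

Minimum assignment cost: 32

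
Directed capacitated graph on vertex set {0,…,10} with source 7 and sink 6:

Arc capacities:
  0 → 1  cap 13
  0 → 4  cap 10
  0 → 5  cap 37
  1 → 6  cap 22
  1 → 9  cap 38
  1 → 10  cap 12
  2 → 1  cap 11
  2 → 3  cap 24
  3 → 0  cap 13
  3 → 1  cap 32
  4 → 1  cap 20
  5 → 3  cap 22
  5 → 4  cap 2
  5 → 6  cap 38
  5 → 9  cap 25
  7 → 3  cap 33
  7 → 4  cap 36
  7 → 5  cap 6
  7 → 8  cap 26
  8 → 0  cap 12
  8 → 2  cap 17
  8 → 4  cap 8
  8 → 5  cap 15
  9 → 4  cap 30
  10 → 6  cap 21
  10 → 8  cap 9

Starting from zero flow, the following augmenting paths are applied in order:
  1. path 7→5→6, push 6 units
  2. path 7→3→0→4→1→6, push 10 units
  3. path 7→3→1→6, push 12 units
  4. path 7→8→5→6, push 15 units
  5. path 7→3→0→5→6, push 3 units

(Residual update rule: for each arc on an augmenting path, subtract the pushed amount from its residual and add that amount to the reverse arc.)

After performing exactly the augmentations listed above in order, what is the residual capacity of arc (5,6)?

after path 1 (7→5→6, push 6): res(5,6)=32
after path 2 (7→3→0→4→1→6, push 10): res(5,6)=32
after path 3 (7→3→1→6, push 12): res(5,6)=32
after path 4 (7→8→5→6, push 15): res(5,6)=17
after path 5 (7→3→0→5→6, push 3): res(5,6)=14

Residual capacity of (5,6): 14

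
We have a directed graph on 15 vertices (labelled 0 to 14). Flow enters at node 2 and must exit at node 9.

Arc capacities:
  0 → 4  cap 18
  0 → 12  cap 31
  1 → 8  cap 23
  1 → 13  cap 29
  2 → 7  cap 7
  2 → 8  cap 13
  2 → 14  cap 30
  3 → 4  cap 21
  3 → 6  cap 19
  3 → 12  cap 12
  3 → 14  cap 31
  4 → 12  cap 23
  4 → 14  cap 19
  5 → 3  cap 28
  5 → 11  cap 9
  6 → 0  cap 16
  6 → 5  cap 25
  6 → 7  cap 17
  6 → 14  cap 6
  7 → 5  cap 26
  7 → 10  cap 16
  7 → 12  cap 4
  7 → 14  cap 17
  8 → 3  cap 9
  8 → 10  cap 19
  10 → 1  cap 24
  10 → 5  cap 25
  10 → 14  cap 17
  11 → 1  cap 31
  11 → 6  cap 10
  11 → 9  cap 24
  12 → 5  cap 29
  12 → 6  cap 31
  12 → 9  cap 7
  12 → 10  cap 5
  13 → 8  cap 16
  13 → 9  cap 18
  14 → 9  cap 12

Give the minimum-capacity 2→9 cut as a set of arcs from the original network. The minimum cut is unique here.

Min-cut arcs: {(2,7), (2,8), (14,9)} (total capacity 32)

augment #1: 2→14→9 push 12
augment #2: 2→7→12→9 push 4
augment #3: 2→7→5→11→9 push 3
augment #4: 2→8→3→12→9 push 3
augment #5: 2→8→10→1→13→9 push 10
max flow = 32; residual-reachable set from 2 gives S-side
cut edges (S→T): {(2,7), (2,8), (14,9)} total cap 32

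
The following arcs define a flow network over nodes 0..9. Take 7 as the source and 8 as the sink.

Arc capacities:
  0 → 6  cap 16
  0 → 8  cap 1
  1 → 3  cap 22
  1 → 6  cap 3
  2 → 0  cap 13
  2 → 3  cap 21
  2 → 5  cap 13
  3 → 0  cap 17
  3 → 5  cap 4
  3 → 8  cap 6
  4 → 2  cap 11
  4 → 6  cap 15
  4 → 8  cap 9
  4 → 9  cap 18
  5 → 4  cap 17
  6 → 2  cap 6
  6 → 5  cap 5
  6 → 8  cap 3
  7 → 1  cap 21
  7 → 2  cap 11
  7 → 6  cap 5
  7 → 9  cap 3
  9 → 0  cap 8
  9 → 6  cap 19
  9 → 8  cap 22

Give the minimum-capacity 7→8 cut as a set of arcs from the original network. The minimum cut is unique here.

augment #1: 7→6→8 push 3
augment #2: 7→9→8 push 3
augment #3: 7→1→3→8 push 6
augment #4: 7→2→0→8 push 1
augment #5: 7→2→5→4→8 push 9
augment #6: 7→2→5→4→9→8 push 1
augment #7: 7→6→5→4→9→8 push 2
augment #8: 7→1→3→5→4→9→8 push 4
augment #9: 7→1→6→5→4→9→8 push 1
max flow = 30; residual-reachable set from 7 gives S-side
cut edges (S→T): {(0,8), (3,8), (5,4), (6,8), (7,9)} total cap 30

Min-cut arcs: {(0,8), (3,8), (5,4), (6,8), (7,9)} (total capacity 30)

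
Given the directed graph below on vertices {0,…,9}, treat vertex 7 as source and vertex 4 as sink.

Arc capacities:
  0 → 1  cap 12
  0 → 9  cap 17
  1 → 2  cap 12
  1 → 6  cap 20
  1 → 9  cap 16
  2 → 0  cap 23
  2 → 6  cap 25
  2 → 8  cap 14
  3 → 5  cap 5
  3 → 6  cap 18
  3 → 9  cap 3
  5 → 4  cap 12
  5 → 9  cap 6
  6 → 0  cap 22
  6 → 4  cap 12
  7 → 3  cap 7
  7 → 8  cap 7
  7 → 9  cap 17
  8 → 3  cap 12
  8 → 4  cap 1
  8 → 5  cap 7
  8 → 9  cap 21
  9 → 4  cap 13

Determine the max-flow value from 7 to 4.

Maximum flow value: 27

augment #1: 7→8→4 bottleneck 1, total now 1
augment #2: 7→9→4 bottleneck 13, total now 14
augment #3: 7→3→5→4 bottleneck 5, total now 19
augment #4: 7→3→6→4 bottleneck 2, total now 21
augment #5: 7→8→5→4 bottleneck 6, total now 27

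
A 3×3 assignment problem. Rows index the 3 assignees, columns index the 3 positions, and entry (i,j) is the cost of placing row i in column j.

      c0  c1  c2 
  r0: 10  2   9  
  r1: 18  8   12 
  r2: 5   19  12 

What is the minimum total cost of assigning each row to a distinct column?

optimal assignment: row0→col1 (cost 2), row1→col2 (cost 12), row2→col0 (cost 5)
total = 2 + 12 + 5 = 19

Minimum assignment cost: 19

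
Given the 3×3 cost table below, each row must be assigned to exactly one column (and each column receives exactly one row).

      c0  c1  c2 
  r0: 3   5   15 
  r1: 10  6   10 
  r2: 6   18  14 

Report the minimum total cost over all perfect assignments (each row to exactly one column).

optimal assignment: row0→col1 (cost 5), row1→col2 (cost 10), row2→col0 (cost 6)
total = 5 + 10 + 6 = 21

Minimum assignment cost: 21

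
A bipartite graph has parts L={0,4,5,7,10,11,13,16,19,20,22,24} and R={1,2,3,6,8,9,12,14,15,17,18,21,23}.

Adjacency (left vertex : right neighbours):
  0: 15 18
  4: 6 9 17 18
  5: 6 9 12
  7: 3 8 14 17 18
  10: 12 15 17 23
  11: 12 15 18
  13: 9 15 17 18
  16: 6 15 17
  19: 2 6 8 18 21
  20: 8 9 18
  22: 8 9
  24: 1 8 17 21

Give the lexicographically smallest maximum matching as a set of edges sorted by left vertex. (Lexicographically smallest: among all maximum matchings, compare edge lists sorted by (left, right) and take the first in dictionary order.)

|M| = 11 (so the lex-smallest maximum matching has 11 edges)
process left vertices in ascending order; for each, take the smallest-labelled available neighbour that still permits 11 edges overall, or leave it unmatched if none does
lex-smallest matching: {0-15, 4-6, 5-9, 7-3, 10-23, 11-12, 13-17, 19-2, 20-18, 22-8, 24-1}

Lex-smallest maximum matching: {(0,15), (4,6), (5,9), (7,3), (10,23), (11,12), (13,17), (19,2), (20,18), (22,8), (24,1)}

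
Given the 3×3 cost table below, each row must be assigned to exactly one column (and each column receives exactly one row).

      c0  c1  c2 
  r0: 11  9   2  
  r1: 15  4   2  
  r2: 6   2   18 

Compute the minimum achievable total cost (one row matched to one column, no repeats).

Minimum assignment cost: 12

optimal assignment: row0→col2 (cost 2), row1→col1 (cost 4), row2→col0 (cost 6)
total = 2 + 4 + 6 = 12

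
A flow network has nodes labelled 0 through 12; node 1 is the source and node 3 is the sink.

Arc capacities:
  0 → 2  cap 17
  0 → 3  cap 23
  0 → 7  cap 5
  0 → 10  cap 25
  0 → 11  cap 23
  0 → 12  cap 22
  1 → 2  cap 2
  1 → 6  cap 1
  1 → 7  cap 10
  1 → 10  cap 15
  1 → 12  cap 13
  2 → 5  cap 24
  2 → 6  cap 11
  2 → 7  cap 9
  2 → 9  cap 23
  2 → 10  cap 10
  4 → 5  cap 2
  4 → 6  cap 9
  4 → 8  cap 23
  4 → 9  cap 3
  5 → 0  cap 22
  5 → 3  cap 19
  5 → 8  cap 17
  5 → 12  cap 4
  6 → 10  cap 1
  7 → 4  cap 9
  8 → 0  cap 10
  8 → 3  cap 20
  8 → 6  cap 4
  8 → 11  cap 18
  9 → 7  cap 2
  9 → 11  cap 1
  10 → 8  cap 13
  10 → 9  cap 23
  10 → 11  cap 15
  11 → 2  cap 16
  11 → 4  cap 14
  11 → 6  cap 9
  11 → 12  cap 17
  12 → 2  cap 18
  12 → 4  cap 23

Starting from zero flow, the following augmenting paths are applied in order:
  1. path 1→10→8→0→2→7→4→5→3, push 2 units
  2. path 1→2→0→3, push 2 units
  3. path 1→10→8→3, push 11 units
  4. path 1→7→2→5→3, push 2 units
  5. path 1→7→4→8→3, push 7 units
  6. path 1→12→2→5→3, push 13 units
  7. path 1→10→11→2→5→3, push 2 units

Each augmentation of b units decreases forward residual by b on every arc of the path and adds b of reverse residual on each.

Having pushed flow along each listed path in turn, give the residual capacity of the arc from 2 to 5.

Residual capacity of (2,5): 7

after path 1 (1→10→8→0→2→7→4→5→3, push 2): res(2,5)=24
after path 2 (1→2→0→3, push 2): res(2,5)=24
after path 3 (1→10→8→3, push 11): res(2,5)=24
after path 4 (1→7→2→5→3, push 2): res(2,5)=22
after path 5 (1→7→4→8→3, push 7): res(2,5)=22
after path 6 (1→12→2→5→3, push 13): res(2,5)=9
after path 7 (1→10→11→2→5→3, push 2): res(2,5)=7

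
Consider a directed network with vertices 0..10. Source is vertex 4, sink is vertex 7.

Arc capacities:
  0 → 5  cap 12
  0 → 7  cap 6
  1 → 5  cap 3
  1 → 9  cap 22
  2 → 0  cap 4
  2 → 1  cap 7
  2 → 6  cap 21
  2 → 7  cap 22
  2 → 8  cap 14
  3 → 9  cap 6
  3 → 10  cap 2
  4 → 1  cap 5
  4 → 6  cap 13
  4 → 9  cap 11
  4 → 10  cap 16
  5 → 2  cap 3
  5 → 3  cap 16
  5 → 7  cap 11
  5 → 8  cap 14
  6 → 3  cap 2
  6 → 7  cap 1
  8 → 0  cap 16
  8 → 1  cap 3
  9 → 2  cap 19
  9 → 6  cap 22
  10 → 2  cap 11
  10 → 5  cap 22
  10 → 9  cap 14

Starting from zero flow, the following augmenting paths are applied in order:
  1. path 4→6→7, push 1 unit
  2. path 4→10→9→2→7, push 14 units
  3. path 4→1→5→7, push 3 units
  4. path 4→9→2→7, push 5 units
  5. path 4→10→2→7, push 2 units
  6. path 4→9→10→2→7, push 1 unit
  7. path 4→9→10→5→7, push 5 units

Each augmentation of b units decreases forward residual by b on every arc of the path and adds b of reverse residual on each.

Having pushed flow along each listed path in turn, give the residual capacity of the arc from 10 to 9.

Residual capacity of (10,9): 6

after path 1 (4→6→7, push 1): res(10,9)=14
after path 2 (4→10→9→2→7, push 14): res(10,9)=0
after path 3 (4→1→5→7, push 3): res(10,9)=0
after path 4 (4→9→2→7, push 5): res(10,9)=0
after path 5 (4→10→2→7, push 2): res(10,9)=0
after path 6 (4→9→10→2→7, push 1): res(10,9)=1
after path 7 (4→9→10→5→7, push 5): res(10,9)=6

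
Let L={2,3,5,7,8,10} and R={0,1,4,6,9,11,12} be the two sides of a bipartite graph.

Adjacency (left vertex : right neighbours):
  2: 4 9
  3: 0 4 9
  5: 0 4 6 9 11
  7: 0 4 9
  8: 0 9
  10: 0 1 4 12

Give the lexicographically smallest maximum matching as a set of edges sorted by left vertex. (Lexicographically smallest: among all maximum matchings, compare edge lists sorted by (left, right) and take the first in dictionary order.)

Lex-smallest maximum matching: {(2,4), (3,0), (5,6), (7,9), (10,1)}

|M| = 5 (so the lex-smallest maximum matching has 5 edges)
process left vertices in ascending order; for each, take the smallest-labelled available neighbour that still permits 5 edges overall, or leave it unmatched if none does
lex-smallest matching: {2-4, 3-0, 5-6, 7-9, 10-1}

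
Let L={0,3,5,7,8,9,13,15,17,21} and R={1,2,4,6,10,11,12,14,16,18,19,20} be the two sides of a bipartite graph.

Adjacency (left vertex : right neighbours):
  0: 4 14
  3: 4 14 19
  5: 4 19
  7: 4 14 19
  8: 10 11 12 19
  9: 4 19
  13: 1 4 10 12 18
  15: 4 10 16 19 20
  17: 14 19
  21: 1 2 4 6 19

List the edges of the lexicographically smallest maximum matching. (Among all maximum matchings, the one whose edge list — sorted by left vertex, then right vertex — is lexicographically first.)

Lex-smallest maximum matching: {(0,4), (3,14), (5,19), (8,10), (13,1), (15,16), (21,2)}

|M| = 7 (so the lex-smallest maximum matching has 7 edges)
process left vertices in ascending order; for each, take the smallest-labelled available neighbour that still permits 7 edges overall, or leave it unmatched if none does
lex-smallest matching: {0-4, 3-14, 5-19, 8-10, 13-1, 15-16, 21-2}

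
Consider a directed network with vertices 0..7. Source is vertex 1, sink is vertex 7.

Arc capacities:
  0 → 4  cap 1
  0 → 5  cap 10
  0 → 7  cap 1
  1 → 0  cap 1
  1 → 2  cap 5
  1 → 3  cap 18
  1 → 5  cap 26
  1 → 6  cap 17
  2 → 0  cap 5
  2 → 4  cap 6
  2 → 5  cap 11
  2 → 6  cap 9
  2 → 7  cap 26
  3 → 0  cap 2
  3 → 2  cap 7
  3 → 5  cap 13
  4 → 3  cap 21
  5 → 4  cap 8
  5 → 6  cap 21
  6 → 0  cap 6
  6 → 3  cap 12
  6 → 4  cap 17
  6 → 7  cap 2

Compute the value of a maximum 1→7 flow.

Maximum flow value: 15

augment #1: 1→0→7 bottleneck 1, total now 1
augment #2: 1→2→7 bottleneck 5, total now 6
augment #3: 1→6→7 bottleneck 2, total now 8
augment #4: 1→3→2→7 bottleneck 7, total now 15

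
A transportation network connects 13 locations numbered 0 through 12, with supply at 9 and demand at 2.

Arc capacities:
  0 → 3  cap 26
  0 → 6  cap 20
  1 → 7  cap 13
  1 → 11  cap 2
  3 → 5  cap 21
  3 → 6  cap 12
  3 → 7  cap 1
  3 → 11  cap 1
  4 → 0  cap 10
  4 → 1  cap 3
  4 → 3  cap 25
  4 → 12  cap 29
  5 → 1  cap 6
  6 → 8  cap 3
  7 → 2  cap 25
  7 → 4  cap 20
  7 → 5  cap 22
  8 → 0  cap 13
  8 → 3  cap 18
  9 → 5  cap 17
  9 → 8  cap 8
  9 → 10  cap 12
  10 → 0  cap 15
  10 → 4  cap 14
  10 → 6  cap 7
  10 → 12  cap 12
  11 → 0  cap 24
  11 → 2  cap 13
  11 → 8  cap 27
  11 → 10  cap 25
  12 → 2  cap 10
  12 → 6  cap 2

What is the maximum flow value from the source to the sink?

augment #1: 9→10→12→2 bottleneck 10, total now 10
augment #2: 9→5→1→7→2 bottleneck 6, total now 16
augment #3: 9→8→3→7→2 bottleneck 1, total now 17
augment #4: 9→8→3→11→2 bottleneck 1, total now 18
augment #5: 9→10→4→1→7→2 bottleneck 2, total now 20

Maximum flow value: 20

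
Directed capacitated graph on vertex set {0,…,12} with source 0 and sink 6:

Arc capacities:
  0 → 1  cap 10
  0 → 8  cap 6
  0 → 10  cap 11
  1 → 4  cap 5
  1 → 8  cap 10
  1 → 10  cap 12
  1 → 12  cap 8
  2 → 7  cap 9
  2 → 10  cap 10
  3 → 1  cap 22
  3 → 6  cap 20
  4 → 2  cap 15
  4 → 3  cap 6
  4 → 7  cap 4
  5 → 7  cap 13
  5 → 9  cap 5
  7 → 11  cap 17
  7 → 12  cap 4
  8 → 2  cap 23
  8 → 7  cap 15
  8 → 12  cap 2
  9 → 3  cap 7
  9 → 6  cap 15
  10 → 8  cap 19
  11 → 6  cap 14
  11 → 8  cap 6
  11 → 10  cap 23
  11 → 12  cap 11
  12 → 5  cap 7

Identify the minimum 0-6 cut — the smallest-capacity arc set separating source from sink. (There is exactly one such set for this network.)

augment #1: 0→1→4→3→6 push 5
augment #2: 0→8→7→11→6 push 6
augment #3: 0→1→8→7→11→6 push 5
augment #4: 0→10→8→7→11→6 push 3
augment #5: 0→10→8→12→5→9→6 push 2
augment #6: 0→10→8→1→12→5→9→6 push 3
max flow = 24; residual-reachable set from 0 gives S-side
cut edges (S→T): {(1,4), (5,9), (11,6)} total cap 24

Min-cut arcs: {(1,4), (5,9), (11,6)} (total capacity 24)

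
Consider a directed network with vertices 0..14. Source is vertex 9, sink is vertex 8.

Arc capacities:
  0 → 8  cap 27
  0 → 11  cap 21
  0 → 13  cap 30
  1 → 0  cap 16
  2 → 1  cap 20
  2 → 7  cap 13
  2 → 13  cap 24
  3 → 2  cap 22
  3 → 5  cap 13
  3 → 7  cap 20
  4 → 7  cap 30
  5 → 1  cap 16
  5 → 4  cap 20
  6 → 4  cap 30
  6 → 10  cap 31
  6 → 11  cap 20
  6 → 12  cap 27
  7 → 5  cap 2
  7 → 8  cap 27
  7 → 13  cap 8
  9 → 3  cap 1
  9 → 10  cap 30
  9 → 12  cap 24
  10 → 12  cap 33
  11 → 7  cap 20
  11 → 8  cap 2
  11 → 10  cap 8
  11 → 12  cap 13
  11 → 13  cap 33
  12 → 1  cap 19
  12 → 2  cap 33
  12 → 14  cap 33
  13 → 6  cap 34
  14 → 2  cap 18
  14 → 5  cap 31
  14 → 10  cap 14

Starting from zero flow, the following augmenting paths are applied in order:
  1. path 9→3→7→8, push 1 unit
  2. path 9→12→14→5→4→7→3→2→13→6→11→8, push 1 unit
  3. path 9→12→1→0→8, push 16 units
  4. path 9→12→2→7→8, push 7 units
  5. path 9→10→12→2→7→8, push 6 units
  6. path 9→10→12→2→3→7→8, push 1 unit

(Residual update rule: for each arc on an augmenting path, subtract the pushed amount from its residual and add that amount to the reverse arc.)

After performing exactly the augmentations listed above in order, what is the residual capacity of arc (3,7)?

after path 1 (9→3→7→8, push 1): res(3,7)=19
after path 2 (9→12→14→5→4→7→3→2→13→6→11→8, push 1): res(3,7)=20
after path 3 (9→12→1→0→8, push 16): res(3,7)=20
after path 4 (9→12→2→7→8, push 7): res(3,7)=20
after path 5 (9→10→12→2→7→8, push 6): res(3,7)=20
after path 6 (9→10→12→2→3→7→8, push 1): res(3,7)=19

Residual capacity of (3,7): 19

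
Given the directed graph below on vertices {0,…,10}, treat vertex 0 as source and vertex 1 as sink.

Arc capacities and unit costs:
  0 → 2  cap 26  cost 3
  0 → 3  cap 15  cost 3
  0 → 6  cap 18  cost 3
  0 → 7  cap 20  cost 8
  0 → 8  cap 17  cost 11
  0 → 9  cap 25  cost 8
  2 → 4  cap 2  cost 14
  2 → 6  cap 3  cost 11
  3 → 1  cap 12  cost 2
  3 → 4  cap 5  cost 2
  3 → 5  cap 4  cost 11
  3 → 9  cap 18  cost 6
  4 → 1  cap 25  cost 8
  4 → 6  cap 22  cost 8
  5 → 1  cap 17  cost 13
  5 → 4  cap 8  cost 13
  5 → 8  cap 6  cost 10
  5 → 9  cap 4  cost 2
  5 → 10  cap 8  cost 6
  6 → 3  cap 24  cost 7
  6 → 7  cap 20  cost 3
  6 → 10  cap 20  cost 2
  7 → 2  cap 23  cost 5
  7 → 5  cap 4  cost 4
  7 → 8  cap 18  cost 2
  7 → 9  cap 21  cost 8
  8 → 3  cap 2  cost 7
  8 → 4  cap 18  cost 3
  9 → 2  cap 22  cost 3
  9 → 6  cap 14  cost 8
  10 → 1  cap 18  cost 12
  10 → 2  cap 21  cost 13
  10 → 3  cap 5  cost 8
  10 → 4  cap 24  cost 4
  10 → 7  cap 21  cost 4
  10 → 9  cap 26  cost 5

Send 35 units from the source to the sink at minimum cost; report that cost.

Minimum cost for 35 units: 447

shortest-cost path #1: 0→3→1 push 12 @ unit cost 5 (adds 60)
shortest-cost path #2: 0→3→4→1 push 3 @ unit cost 13 (adds 39)
shortest-cost path #3: 0→6→10→1 push 18 @ unit cost 17 (adds 306)
shortest-cost path #4: 0→7→8→4→1 push 2 @ unit cost 21 (adds 42)
total cost = 447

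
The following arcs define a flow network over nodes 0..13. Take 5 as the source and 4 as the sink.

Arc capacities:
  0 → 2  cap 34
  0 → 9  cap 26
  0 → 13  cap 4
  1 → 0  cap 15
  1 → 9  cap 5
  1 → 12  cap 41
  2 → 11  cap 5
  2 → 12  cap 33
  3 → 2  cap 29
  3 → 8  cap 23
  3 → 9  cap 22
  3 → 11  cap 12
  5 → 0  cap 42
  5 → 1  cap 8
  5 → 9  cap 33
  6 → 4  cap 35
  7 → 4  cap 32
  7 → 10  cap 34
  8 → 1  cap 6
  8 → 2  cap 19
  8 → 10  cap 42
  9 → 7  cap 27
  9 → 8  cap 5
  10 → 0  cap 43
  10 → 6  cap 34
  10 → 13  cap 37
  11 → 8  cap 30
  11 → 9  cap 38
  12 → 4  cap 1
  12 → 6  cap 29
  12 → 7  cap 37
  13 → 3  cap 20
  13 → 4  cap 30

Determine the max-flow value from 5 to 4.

Maximum flow value: 78

augment #1: 5→0→13→4 bottleneck 4, total now 4
augment #2: 5→1→12→4 bottleneck 1, total now 5
augment #3: 5→9→7→4 bottleneck 27, total now 32
augment #4: 5→1→12→6→4 bottleneck 7, total now 39
augment #5: 5→0→2→12→6→4 bottleneck 22, total now 61
augment #6: 5→0→2→12→7→4 bottleneck 5, total now 66
augment #7: 5→9→8→10→6→4 bottleneck 5, total now 71
augment #8: 5→0→2→11→8→10→6→4 bottleneck 1, total now 72
augment #9: 5→0→2→11→8→10→13→4 bottleneck 4, total now 76
augment #10: 5→0→2→12→7→10→13→4 bottleneck 2, total now 78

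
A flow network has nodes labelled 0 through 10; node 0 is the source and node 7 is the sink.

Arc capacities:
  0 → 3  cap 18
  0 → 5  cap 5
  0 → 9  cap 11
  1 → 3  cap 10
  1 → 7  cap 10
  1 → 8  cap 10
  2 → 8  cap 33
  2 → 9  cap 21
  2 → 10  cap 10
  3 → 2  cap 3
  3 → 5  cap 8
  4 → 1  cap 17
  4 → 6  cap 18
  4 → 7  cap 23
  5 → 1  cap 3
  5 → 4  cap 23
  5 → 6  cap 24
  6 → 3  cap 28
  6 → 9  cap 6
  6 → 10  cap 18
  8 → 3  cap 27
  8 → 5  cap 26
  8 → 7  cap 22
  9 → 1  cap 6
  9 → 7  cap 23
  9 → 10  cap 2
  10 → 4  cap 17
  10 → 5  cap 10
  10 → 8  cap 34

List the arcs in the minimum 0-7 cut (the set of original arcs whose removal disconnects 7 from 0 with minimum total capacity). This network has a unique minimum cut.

augment #1: 0→9→7 push 11
augment #2: 0→5→1→7 push 3
augment #3: 0→5→4→7 push 2
augment #4: 0→3→2→8→7 push 3
augment #5: 0→3→5→4→7 push 8
max flow = 27; residual-reachable set from 0 gives S-side
cut edges (S→T): {(0,5), (0,9), (3,2), (3,5)} total cap 27

Min-cut arcs: {(0,5), (0,9), (3,2), (3,5)} (total capacity 27)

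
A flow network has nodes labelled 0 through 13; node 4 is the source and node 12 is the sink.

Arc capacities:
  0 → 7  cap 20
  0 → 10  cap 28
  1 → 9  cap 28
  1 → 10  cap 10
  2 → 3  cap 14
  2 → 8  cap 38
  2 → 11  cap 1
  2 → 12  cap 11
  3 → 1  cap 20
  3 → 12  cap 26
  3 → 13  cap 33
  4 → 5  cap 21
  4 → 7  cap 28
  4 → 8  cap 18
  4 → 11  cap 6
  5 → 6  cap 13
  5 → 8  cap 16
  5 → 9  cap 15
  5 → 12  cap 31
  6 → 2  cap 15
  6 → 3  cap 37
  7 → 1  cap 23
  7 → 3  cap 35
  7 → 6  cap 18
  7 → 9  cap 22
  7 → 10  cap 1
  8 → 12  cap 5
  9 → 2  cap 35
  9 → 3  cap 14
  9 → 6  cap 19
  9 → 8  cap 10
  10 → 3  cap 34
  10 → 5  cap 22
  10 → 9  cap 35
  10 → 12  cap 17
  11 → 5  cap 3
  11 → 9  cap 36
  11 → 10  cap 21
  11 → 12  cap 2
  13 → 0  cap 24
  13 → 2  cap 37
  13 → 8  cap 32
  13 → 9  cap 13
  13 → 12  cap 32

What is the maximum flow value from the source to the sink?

Maximum flow value: 60

augment #1: 4→5→12 bottleneck 21, total now 21
augment #2: 4→8→12 bottleneck 5, total now 26
augment #3: 4→11→12 bottleneck 2, total now 28
augment #4: 4→7→3→12 bottleneck 26, total now 54
augment #5: 4→7→10→12 bottleneck 1, total now 55
augment #6: 4→11→5→12 bottleneck 3, total now 58
augment #7: 4→11→10→12 bottleneck 1, total now 59
augment #8: 4→7→1→10→12 bottleneck 1, total now 60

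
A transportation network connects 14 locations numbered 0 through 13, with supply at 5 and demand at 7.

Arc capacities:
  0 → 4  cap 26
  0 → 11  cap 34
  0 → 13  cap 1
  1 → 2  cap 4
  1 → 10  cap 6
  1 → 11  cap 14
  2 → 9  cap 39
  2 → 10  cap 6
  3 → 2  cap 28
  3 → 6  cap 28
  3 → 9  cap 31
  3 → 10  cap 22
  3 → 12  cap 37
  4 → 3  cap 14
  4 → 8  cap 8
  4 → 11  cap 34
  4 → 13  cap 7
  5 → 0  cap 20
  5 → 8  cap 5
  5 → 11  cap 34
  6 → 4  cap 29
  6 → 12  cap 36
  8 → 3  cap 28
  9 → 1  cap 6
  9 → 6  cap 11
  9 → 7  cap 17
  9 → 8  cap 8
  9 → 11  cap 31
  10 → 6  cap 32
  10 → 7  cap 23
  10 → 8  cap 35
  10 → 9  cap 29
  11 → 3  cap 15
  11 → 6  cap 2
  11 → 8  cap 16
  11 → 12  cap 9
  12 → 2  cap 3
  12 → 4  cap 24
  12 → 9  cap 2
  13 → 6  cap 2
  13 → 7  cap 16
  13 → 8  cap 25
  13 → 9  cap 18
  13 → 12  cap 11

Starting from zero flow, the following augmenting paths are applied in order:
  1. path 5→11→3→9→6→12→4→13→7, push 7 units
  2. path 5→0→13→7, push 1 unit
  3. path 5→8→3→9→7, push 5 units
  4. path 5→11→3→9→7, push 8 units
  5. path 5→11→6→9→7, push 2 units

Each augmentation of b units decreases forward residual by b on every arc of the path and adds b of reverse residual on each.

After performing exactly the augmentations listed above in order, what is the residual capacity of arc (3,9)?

Residual capacity of (3,9): 11

after path 1 (5→11→3→9→6→12→4→13→7, push 7): res(3,9)=24
after path 2 (5→0→13→7, push 1): res(3,9)=24
after path 3 (5→8→3→9→7, push 5): res(3,9)=19
after path 4 (5→11→3→9→7, push 8): res(3,9)=11
after path 5 (5→11→6→9→7, push 2): res(3,9)=11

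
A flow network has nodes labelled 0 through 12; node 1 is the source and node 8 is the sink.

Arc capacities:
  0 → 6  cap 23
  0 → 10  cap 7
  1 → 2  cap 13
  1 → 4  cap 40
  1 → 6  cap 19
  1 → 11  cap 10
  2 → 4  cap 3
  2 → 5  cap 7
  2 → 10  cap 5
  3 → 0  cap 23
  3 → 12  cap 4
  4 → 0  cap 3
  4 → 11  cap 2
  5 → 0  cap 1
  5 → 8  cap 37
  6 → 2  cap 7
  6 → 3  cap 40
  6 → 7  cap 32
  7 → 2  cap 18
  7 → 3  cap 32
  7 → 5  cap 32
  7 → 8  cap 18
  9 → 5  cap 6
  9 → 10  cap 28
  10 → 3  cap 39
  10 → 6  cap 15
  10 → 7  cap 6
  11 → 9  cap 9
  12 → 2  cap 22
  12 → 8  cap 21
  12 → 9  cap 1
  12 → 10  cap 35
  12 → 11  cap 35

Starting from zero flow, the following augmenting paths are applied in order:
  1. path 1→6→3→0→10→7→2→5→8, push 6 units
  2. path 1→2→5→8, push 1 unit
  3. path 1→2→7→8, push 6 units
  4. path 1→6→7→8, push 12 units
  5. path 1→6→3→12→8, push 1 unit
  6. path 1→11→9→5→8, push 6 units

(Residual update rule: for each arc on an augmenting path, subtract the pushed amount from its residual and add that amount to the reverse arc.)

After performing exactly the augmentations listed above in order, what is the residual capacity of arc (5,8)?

Residual capacity of (5,8): 24

after path 1 (1→6→3→0→10→7→2→5→8, push 6): res(5,8)=31
after path 2 (1→2→5→8, push 1): res(5,8)=30
after path 3 (1→2→7→8, push 6): res(5,8)=30
after path 4 (1→6→7→8, push 12): res(5,8)=30
after path 5 (1→6→3→12→8, push 1): res(5,8)=30
after path 6 (1→11→9→5→8, push 6): res(5,8)=24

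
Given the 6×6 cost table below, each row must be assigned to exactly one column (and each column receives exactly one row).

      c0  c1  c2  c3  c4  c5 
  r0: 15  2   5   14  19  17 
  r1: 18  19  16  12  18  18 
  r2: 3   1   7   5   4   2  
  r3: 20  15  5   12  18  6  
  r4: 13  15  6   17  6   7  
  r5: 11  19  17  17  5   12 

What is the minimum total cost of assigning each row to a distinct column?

Minimum assignment cost: 34

one of 2 optimal assignments: row0→col1 (cost 2), row1→col3 (cost 12), row2→col0 (cost 3), row3→col2 (cost 5), row4→col5 (cost 7), row5→col4 (cost 5)
total = 2 + 12 + 3 + 5 + 7 + 5 = 34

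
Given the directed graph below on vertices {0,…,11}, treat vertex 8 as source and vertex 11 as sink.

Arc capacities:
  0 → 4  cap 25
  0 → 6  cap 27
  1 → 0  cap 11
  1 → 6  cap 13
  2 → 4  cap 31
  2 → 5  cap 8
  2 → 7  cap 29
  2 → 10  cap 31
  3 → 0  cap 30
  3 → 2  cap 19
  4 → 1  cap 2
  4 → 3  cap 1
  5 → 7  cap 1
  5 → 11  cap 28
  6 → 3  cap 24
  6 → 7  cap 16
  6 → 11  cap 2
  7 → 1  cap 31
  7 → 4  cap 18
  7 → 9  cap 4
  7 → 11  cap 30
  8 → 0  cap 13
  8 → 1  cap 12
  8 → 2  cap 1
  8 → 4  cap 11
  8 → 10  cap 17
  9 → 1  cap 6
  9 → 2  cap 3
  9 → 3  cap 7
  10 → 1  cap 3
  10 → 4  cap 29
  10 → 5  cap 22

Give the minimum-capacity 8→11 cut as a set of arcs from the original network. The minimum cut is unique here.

Min-cut arcs: {(4,1), (4,3), (8,0), (8,1), (8,2), (8,10)} (total capacity 46)

augment #1: 8→0→6→11 push 2
augment #2: 8→2→5→11 push 1
augment #3: 8→10→5→11 push 17
augment #4: 8→0→6→7→11 push 11
augment #5: 8→1→6→7→11 push 5
augment #6: 8→4→3→2→5→11 push 1
augment #7: 8→1→6→3→2→5→11 push 6
augment #8: 8→1→6→3→2→7→11 push 1
augment #9: 8→4→1→6→3→2→7→11 push 1
augment #10: 8→4→1→0→6→3→2→7→11 push 1
max flow = 46; residual-reachable set from 8 gives S-side
cut edges (S→T): {(4,1), (4,3), (8,0), (8,1), (8,2), (8,10)} total cap 46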